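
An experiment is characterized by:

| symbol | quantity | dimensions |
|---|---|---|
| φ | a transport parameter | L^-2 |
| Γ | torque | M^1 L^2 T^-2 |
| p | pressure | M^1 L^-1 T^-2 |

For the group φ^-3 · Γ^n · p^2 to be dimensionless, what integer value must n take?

Balance the M exponent: (1)·n from Γ, plus −3·(0) + 2·(1) = 2 from the rest, must sum to zero.
n + 2 = 0, so n = -2.

-2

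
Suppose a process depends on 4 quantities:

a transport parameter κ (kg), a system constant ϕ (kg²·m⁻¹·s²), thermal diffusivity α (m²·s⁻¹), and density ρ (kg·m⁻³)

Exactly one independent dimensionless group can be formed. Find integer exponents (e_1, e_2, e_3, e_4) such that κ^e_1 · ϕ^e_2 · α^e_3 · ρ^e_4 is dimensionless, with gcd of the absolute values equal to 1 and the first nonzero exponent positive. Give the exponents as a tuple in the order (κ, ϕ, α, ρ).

M: e_1·(1) + e_2·(2) + e_3·(0) + e_4·(1) = 0
L: e_1·(0) + e_2·(-1) + e_3·(2) + e_4·(-3) = 0
T: e_1·(0) + e_2·(2) + e_3·(-1) + e_4·(0) = 0
Solving this homogeneous linear system for the smallest-integer solution (first nonzero entry positive) gives (3, -1, -2, -1).

(3, -1, -2, -1)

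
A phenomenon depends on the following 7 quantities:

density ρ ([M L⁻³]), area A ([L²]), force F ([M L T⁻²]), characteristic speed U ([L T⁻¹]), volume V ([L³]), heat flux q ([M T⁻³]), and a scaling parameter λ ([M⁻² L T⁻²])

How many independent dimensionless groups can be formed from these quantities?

There are 7 variables and 3 base dimensions (M, L, T).
The dimension matrix has rank 3.
Independent dimensionless groups: 7 − 3 = 4.

4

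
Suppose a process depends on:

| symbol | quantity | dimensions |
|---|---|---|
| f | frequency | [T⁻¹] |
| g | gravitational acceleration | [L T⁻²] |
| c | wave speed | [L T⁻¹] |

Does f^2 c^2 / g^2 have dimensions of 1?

yes

Sum the exponent of each base dimension across the product:
  M: 2·[f]_M − 2·[g]_M + 2·[c]_M = 2·(0) − 2·(0) + 2·(0) = 0
  L: 2·[f]_L − 2·[g]_L + 2·[c]_L = 2·(0) − 2·(1) + 2·(1) = 0
  T: 2·[f]_T − 2·[g]_T + 2·[c]_T = 2·(-1) − 2·(-2) + 2·(-1) = 0
  I: 2·[f]_I − 2·[g]_I + 2·[c]_I = 2·(0) − 2·(0) + 2·(0) = 0
All base exponents vanish — dimensionless.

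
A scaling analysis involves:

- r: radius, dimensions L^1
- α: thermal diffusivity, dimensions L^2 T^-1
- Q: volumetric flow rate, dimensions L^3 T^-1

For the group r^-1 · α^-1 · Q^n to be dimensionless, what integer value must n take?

Balance the L exponent: (3)·n from Q, plus −(1) − (2) = -3 from the rest, must sum to zero.
3n − 3 = 0, so n = 1.

1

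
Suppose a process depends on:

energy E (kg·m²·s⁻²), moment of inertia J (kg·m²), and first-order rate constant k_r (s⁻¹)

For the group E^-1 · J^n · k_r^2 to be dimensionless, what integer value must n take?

1

Balance the M exponent: (1)·n from J, plus −(1) + 2·(0) = -1 from the rest, must sum to zero.
n − 1 = 0, so n = 1.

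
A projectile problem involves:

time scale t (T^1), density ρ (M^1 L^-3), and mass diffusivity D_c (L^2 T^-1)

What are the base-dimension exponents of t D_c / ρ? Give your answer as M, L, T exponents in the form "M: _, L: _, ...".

Collect each base-dimension exponent across the product:
  M: (0) − (1) + (0) = -1
  L: (0) − (-3) + (2) = 5
  T: (1) − (0) + (-1) = 0
So the dimensions are [M⁻¹ L⁵].

M: -1, L: 5, T: 0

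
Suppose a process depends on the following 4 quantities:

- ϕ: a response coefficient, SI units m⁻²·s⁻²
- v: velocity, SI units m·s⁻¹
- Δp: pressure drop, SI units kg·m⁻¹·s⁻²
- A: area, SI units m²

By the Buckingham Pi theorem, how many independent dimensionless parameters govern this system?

1

There are 4 variables and 3 base dimensions (M, L, T).
The dimension matrix has rank 3.
Independent dimensionless groups: 4 − 3 = 1.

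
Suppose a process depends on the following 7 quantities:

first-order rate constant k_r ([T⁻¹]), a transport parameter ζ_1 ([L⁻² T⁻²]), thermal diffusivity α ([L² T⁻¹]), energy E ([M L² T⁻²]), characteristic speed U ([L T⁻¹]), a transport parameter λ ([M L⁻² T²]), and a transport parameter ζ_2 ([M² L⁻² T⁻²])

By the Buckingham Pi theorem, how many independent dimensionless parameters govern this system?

4

There are 7 variables and 3 base dimensions (M, L, T).
The dimension matrix has rank 3.
Independent dimensionless groups: 7 − 3 = 4.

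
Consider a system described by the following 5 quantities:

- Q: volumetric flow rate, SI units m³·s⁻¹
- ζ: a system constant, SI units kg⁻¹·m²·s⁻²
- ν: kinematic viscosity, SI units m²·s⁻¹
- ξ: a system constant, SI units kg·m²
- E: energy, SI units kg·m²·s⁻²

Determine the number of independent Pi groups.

2

There are 5 variables and 3 base dimensions (M, L, T).
The dimension matrix has rank 3.
Independent dimensionless groups: 5 − 3 = 2.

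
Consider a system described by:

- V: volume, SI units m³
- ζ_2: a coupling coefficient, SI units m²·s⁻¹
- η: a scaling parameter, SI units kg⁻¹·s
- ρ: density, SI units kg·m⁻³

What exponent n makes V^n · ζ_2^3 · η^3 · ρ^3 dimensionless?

1

Balance the L exponent: (3)·n from V, plus 3·(2) + 3·(0) + 3·(-3) = -3 from the rest, must sum to zero.
3n − 3 = 0, so n = 1.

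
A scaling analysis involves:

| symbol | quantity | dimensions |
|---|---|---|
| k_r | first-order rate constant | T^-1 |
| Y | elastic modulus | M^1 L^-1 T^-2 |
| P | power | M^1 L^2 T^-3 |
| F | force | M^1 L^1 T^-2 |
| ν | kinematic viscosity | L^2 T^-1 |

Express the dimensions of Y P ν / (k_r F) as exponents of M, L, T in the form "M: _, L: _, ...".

M: 1, L: 2, T: -3

Collect each base-dimension exponent across the product:
  M: −(0) + (1) + (1) − (1) + (0) = 1
  L: −(0) + (-1) + (2) − (1) + (2) = 2
  T: −(-1) + (-2) + (-3) − (-2) + (-1) = -3
So the dimensions are [M L² T⁻³].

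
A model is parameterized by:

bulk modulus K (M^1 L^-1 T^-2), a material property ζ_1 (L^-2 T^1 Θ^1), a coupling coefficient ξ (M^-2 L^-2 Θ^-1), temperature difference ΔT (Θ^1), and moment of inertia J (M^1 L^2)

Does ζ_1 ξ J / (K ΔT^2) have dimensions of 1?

Sum the exponent of each base dimension across the product:
  M: −[K]_M + [ζ_1]_M + [ξ]_M − 2·[ΔT]_M + [J]_M = −(1) + (0) + (-2) − 2·(0) + (1) = -2
  L: −[K]_L + [ζ_1]_L + [ξ]_L − 2·[ΔT]_L + [J]_L = −(-1) + (-2) + (-2) − 2·(0) + (2) = -1
  T: −[K]_T + [ζ_1]_T + [ξ]_T − 2·[ΔT]_T + [J]_T = −(-2) + (1) + (0) − 2·(0) + (0) = 3
  Θ: −[K]_Θ + [ζ_1]_Θ + [ξ]_Θ − 2·[ΔT]_Θ + [J]_Θ = −(0) + (1) + (-1) − 2·(1) + (0) = -2
Net dimensions [M⁻² L⁻¹ T³ Θ⁻²] ≠ [1] — not dimensionless.

no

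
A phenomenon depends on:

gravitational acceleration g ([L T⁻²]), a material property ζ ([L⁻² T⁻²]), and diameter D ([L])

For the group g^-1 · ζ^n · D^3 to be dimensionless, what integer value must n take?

Balance the L exponent: (-2)·n from ζ, plus −(1) + 3·(1) = 2 from the rest, must sum to zero.
-2n + 2 = 0, so n = 1.

1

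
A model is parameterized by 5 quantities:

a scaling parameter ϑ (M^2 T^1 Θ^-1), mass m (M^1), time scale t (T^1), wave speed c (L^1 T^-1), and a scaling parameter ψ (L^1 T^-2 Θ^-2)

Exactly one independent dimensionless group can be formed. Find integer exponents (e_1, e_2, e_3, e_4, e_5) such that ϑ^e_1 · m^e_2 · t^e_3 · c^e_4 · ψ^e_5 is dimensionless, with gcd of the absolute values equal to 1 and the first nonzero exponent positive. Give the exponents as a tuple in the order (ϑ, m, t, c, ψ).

M: e_1·(2) + e_2·(1) + e_3·(0) + e_4·(0) + e_5·(0) = 0
L: e_1·(0) + e_2·(0) + e_3·(0) + e_4·(1) + e_5·(1) = 0
T: e_1·(1) + e_2·(0) + e_3·(1) + e_4·(-1) + e_5·(-2) = 0
Θ: e_1·(-1) + e_2·(0) + e_3·(0) + e_4·(0) + e_5·(-2) = 0
Solving this homogeneous linear system for the smallest-integer solution (first nonzero entry positive) gives (2, -4, -3, 1, -1).

(2, -4, -3, 1, -1)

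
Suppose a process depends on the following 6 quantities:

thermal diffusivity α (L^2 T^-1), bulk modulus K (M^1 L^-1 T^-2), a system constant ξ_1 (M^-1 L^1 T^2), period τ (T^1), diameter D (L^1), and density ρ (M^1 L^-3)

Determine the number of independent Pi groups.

There are 6 variables and 3 base dimensions (M, L, T).
The dimension matrix has rank 3.
Independent dimensionless groups: 6 − 3 = 3.

3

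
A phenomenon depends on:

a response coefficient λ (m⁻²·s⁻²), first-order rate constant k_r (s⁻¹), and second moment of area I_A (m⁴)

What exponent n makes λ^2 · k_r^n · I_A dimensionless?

-4

Balance the T exponent: (-1)·n from k_r, plus 2·(-2) + (0) = -4 from the rest, must sum to zero.
−n − 4 = 0, so n = -4.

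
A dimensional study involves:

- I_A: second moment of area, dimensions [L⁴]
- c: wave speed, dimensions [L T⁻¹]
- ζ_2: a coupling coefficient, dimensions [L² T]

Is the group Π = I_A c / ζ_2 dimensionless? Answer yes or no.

no

Sum the exponent of each base dimension across the product:
  L: [I_A]_L + [c]_L − [ζ_2]_L = (4) + (1) − (2) = 3
  T: [I_A]_T + [c]_T − [ζ_2]_T = (0) + (-1) − (1) = -2
Net dimensions [L³ T⁻²] ≠ [1] — not dimensionless.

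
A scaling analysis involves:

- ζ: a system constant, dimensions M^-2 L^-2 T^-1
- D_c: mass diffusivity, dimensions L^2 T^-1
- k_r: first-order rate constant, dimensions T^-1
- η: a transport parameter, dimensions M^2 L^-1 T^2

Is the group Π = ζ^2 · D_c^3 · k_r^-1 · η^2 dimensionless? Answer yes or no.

Sum the exponent of each base dimension across the product:
  M: 2·[ζ]_M + 3·[D_c]_M − [k_r]_M + 2·[η]_M = 2·(-2) + 3·(0) − (0) + 2·(2) = 0
  L: 2·[ζ]_L + 3·[D_c]_L − [k_r]_L + 2·[η]_L = 2·(-2) + 3·(2) − (0) + 2·(-1) = 0
  T: 2·[ζ]_T + 3·[D_c]_T − [k_r]_T + 2·[η]_T = 2·(-1) + 3·(-1) − (-1) + 2·(2) = 0
All base exponents vanish — dimensionless.

yes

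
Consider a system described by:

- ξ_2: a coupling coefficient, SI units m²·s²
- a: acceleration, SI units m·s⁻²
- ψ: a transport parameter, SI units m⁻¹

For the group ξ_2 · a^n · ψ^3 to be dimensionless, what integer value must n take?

Balance the L exponent: (1)·n from a, plus (2) + 3·(-1) = -1 from the rest, must sum to zero.
n − 1 = 0, so n = 1.

1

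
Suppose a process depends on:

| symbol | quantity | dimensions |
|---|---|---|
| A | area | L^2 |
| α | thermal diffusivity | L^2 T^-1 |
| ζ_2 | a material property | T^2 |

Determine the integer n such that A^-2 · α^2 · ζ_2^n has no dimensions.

1

Balance the T exponent: (2)·n from ζ_2, plus −2·(0) + 2·(-1) = -2 from the rest, must sum to zero.
2n − 2 = 0, so n = 1.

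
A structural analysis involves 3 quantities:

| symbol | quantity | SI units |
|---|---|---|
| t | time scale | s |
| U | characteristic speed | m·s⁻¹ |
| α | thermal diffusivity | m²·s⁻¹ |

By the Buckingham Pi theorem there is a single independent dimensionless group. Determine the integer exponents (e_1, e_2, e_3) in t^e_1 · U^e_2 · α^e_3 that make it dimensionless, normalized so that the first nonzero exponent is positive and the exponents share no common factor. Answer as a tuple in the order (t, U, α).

L: e_1·(0) + e_2·(1) + e_3·(2) = 0
T: e_1·(1) + e_2·(-1) + e_3·(-1) = 0
Solving this homogeneous linear system for the smallest-integer solution (first nonzero entry positive) gives (1, 2, -1).

(1, 2, -1)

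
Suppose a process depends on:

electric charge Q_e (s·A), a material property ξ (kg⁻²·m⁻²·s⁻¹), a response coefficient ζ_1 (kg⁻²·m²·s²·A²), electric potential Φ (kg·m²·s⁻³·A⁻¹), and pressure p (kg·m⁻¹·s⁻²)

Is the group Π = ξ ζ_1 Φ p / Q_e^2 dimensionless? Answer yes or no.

no

Sum the exponent of each base dimension across the product:
  M: −2·[Q_e]_M + [ξ]_M + [ζ_1]_M + [Φ]_M + [p]_M = −2·(0) + (-2) + (-2) + (1) + (1) = -2
  L: −2·[Q_e]_L + [ξ]_L + [ζ_1]_L + [Φ]_L + [p]_L = −2·(0) + (-2) + (2) + (2) + (-1) = 1
  T: −2·[Q_e]_T + [ξ]_T + [ζ_1]_T + [Φ]_T + [p]_T = −2·(1) + (-1) + (2) + (-3) + (-2) = -6
  I: −2·[Q_e]_I + [ξ]_I + [ζ_1]_I + [Φ]_I + [p]_I = −2·(1) + (0) + (2) + (-1) + (0) = -1
Net dimensions [M⁻² L T⁻⁶ I⁻¹] ≠ [1] — not dimensionless.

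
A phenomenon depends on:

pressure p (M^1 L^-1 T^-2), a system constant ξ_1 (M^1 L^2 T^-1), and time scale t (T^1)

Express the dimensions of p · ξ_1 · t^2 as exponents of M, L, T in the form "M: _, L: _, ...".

Collect each base-dimension exponent across the product:
  M: (1) + (1) + 2·(0) = 2
  L: (-1) + (2) + 2·(0) = 1
  T: (-2) + (-1) + 2·(1) = -1
So the dimensions are [M² L T⁻¹].

M: 2, L: 1, T: -1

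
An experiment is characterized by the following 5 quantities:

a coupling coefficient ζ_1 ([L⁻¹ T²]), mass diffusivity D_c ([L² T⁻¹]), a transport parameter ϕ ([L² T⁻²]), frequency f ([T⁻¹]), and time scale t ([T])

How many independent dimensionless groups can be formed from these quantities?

There are 5 variables and 2 base dimensions (L, T).
The dimension matrix has rank 2.
Independent dimensionless groups: 5 − 2 = 3.

3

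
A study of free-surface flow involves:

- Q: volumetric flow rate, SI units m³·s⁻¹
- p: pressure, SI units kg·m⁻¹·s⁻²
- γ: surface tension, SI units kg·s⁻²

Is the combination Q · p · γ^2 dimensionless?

no

Sum the exponent of each base dimension across the product:
  M: [Q]_M + [p]_M + 2·[γ]_M = (0) + (1) + 2·(1) = 3
  L: [Q]_L + [p]_L + 2·[γ]_L = (3) + (-1) + 2·(0) = 2
  T: [Q]_T + [p]_T + 2·[γ]_T = (-1) + (-2) + 2·(-2) = -7
Net dimensions [M³ L² T⁻⁷] ≠ [1] — not dimensionless.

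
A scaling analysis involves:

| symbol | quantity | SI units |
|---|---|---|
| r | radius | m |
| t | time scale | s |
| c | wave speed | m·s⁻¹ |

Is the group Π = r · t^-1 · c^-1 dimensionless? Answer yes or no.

yes

Sum the exponent of each base dimension across the product:
  M: [r]_M − [t]_M − [c]_M = (0) − (0) − (0) = 0
  L: [r]_L − [t]_L − [c]_L = (1) − (0) − (1) = 0
  T: [r]_T − [t]_T − [c]_T = (0) − (1) − (-1) = 0
All base exponents vanish — dimensionless.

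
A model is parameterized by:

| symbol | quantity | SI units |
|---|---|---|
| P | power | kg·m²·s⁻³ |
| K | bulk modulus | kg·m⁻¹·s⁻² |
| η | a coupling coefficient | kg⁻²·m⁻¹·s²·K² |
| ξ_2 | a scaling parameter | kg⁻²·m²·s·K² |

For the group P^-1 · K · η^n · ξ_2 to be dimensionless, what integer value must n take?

Balance the M exponent: (-2)·n from η, plus −(1) + (1) + (-2) = -2 from the rest, must sum to zero.
-2n − 2 = 0, so n = -1.

-1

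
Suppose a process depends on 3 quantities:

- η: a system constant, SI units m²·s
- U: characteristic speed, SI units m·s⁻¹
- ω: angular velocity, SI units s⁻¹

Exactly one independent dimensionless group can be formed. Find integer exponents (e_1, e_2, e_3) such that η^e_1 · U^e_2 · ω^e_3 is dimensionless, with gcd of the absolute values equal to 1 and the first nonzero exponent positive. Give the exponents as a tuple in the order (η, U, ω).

(1, -2, 3)

L: e_1·(2) + e_2·(1) + e_3·(0) = 0
T: e_1·(1) + e_2·(-1) + e_3·(-1) = 0
Solving this homogeneous linear system for the smallest-integer solution (first nonzero entry positive) gives (1, -2, 3).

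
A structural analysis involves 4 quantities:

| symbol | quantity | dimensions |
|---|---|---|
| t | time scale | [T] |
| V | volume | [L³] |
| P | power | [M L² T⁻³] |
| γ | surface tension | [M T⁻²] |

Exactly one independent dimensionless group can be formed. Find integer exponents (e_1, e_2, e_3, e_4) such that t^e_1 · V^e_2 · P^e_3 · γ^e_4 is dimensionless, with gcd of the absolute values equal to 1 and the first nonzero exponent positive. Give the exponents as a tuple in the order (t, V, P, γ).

M: e_1·(0) + e_2·(0) + e_3·(1) + e_4·(1) = 0
L: e_1·(0) + e_2·(3) + e_3·(2) + e_4·(0) = 0
T: e_1·(1) + e_2·(0) + e_3·(-3) + e_4·(-2) = 0
Solving this homogeneous linear system for the smallest-integer solution (first nonzero entry positive) gives (3, -2, 3, -3).

(3, -2, 3, -3)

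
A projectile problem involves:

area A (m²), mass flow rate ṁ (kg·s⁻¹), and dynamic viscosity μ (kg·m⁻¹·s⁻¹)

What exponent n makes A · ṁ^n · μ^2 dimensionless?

Balance the M exponent: (1)·n from ṁ, plus (0) + 2·(1) = 2 from the rest, must sum to zero.
n + 2 = 0, so n = -2.

-2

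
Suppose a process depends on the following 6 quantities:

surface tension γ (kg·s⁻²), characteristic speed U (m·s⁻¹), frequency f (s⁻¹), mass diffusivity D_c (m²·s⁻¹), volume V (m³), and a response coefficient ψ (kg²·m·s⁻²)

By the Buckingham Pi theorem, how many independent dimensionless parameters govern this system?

There are 6 variables and 3 base dimensions (M, L, T).
The dimension matrix has rank 3.
Independent dimensionless groups: 6 − 3 = 3.

3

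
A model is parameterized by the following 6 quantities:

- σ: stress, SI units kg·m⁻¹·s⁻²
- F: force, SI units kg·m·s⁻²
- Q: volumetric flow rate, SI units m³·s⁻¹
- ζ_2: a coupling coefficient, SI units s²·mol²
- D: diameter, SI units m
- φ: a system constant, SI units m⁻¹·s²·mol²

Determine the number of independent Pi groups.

2

There are 6 variables and 4 base dimensions (M, L, T, N).
The dimension matrix has rank 4.
Independent dimensionless groups: 6 − 4 = 2.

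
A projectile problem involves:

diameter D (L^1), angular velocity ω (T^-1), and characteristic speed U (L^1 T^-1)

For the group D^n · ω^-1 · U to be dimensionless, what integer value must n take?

Balance the L exponent: (1)·n from D, plus −(0) + (1) = 1 from the rest, must sum to zero.
n + 1 = 0, so n = -1.

-1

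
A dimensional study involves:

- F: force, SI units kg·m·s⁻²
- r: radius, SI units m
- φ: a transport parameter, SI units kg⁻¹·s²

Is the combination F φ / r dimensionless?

yes

Sum the exponent of each base dimension across the product:
  M: [F]_M − [r]_M + [φ]_M = (1) − (0) + (-1) = 0
  L: [F]_L − [r]_L + [φ]_L = (1) − (1) + (0) = 0
  T: [F]_T − [r]_T + [φ]_T = (-2) − (0) + (2) = 0
All base exponents vanish — dimensionless.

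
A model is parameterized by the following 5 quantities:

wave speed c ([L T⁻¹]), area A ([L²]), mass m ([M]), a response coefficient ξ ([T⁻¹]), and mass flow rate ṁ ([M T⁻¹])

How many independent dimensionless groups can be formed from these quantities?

There are 5 variables and 3 base dimensions (M, L, T).
The dimension matrix has rank 3.
Independent dimensionless groups: 5 − 3 = 2.

2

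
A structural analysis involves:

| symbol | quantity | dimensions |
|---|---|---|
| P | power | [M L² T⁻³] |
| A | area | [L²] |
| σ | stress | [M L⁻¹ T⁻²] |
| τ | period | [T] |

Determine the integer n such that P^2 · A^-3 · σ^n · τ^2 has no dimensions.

-2

Balance the M exponent: (1)·n from σ, plus 2·(1) − 3·(0) + 2·(0) = 2 from the rest, must sum to zero.
n + 2 = 0, so n = -2.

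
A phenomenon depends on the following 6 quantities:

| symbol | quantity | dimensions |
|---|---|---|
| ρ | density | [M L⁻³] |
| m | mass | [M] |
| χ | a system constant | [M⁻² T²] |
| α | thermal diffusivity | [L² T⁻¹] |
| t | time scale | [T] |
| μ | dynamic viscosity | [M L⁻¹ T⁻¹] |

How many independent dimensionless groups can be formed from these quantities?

There are 6 variables and 3 base dimensions (M, L, T).
The dimension matrix has rank 3.
Independent dimensionless groups: 6 − 3 = 3.

3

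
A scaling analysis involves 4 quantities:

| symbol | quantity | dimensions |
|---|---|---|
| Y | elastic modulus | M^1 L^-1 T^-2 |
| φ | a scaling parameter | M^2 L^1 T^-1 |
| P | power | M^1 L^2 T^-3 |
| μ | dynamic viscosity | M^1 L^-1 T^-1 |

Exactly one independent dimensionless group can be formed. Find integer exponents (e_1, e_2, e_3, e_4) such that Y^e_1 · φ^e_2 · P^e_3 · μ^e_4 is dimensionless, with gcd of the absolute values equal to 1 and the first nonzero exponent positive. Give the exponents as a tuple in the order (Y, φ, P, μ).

(3, 1, -1, -4)

M: e_1·(1) + e_2·(2) + e_3·(1) + e_4·(1) = 0
L: e_1·(-1) + e_2·(1) + e_3·(2) + e_4·(-1) = 0
T: e_1·(-2) + e_2·(-1) + e_3·(-3) + e_4·(-1) = 0
Solving this homogeneous linear system for the smallest-integer solution (first nonzero entry positive) gives (3, 1, -1, -4).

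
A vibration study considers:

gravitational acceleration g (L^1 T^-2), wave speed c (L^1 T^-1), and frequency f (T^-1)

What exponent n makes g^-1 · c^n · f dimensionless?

1

Balance the L exponent: (1)·n from c, plus −(1) + (0) = -1 from the rest, must sum to zero.
n − 1 = 0, so n = 1.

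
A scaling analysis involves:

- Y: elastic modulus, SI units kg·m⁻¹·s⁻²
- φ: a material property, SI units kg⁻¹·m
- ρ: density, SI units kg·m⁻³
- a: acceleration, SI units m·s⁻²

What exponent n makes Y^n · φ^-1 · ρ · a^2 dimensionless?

-2

Balance the M exponent: (1)·n from Y, plus −(-1) + (1) + 2·(0) = 2 from the rest, must sum to zero.
n + 2 = 0, so n = -2.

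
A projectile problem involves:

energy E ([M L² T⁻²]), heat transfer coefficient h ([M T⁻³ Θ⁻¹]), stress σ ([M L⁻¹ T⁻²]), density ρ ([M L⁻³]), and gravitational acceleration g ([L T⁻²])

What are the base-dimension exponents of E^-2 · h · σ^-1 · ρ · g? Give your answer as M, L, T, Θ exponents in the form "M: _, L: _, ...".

M: -1, L: -5, T: 1, Θ: -1

Collect each base-dimension exponent across the product:
  M: −2·(1) + (1) − (1) + (1) + (0) = -1
  L: −2·(2) + (0) − (-1) + (-3) + (1) = -5
  T: −2·(-2) + (-3) − (-2) + (0) + (-2) = 1
  Θ: −2·(0) + (-1) − (0) + (0) + (0) = -1
So the dimensions are [M⁻¹ L⁻⁵ T Θ⁻¹].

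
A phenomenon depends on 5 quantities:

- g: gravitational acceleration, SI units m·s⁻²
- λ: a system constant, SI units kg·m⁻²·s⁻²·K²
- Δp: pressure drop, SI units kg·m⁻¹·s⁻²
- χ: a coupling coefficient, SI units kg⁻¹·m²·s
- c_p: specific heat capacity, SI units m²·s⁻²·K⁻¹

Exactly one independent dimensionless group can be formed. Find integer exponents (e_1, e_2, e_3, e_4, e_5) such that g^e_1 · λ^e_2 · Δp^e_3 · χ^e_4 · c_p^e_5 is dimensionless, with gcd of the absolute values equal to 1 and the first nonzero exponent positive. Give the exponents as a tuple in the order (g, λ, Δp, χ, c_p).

M: e_1·(0) + e_2·(1) + e_3·(1) + e_4·(-1) + e_5·(0) = 0
L: e_1·(1) + e_2·(-2) + e_3·(-1) + e_4·(2) + e_5·(2) = 0
T: e_1·(-2) + e_2·(-2) + e_3·(-2) + e_4·(1) + e_5·(-2) = 0
Θ: e_1·(0) + e_2·(2) + e_3·(0) + e_4·(0) + e_5·(-1) = 0
Solving this homogeneous linear system for the smallest-integer solution (first nonzero entry positive) gives (1, -1, 3, 2, -2).

(1, -1, 3, 2, -2)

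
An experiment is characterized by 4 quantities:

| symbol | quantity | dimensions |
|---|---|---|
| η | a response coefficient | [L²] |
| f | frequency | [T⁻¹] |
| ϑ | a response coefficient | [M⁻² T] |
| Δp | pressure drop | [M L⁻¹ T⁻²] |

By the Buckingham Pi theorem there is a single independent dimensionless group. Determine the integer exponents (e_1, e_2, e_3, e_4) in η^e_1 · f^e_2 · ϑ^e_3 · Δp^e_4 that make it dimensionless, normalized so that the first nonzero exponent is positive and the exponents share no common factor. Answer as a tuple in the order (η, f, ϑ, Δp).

M: e_1·(0) + e_2·(0) + e_3·(-2) + e_4·(1) = 0
L: e_1·(2) + e_2·(0) + e_3·(0) + e_4·(-1) = 0
T: e_1·(0) + e_2·(-1) + e_3·(1) + e_4·(-2) = 0
Solving this homogeneous linear system for the smallest-integer solution (first nonzero entry positive) gives (1, -3, 1, 2).

(1, -3, 1, 2)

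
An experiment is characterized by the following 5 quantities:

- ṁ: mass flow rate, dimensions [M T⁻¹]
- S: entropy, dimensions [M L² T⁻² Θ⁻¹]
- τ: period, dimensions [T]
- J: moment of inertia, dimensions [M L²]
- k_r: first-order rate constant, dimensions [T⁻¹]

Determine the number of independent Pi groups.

There are 5 variables and 4 base dimensions (M, L, T, Θ).
The dimension matrix has rank 4.
Independent dimensionless groups: 5 − 4 = 1.

1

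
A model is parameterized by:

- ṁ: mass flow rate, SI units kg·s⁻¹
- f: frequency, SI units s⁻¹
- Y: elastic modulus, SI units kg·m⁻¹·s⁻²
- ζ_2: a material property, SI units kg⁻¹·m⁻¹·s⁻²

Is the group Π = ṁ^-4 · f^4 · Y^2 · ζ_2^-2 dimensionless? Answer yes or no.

Sum the exponent of each base dimension across the product:
  M: −4·[ṁ]_M + 4·[f]_M + 2·[Y]_M − 2·[ζ_2]_M = −4·(1) + 4·(0) + 2·(1) − 2·(-1) = 0
  L: −4·[ṁ]_L + 4·[f]_L + 2·[Y]_L − 2·[ζ_2]_L = −4·(0) + 4·(0) + 2·(-1) − 2·(-1) = 0
  T: −4·[ṁ]_T + 4·[f]_T + 2·[Y]_T − 2·[ζ_2]_T = −4·(-1) + 4·(-1) + 2·(-2) − 2·(-2) = 0
All base exponents vanish — dimensionless.

yes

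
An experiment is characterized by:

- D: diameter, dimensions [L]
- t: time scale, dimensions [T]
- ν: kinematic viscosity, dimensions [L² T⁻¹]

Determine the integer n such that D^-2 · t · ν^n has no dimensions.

1

Balance the L exponent: (2)·n from ν, plus −2·(1) + (0) = -2 from the rest, must sum to zero.
2n − 2 = 0, so n = 1.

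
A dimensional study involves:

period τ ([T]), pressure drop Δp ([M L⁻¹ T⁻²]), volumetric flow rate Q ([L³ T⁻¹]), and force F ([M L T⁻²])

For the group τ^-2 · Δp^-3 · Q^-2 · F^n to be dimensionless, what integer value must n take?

Balance the M exponent: (1)·n from F, plus −2·(0) − 3·(1) − 2·(0) = -3 from the rest, must sum to zero.
n − 3 = 0, so n = 3.

3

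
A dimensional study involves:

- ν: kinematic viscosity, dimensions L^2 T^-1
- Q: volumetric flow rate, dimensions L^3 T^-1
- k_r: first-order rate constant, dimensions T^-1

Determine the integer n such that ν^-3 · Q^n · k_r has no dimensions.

2

Balance the L exponent: (3)·n from Q, plus −3·(2) + (0) = -6 from the rest, must sum to zero.
3n − 6 = 0, so n = 2.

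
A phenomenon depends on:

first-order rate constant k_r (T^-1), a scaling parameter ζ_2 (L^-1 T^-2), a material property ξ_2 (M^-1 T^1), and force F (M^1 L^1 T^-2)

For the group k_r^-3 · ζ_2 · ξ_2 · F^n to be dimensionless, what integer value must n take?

Balance the M exponent: (1)·n from F, plus −3·(0) + (0) + (-1) = -1 from the rest, must sum to zero.
n − 1 = 0, so n = 1.

1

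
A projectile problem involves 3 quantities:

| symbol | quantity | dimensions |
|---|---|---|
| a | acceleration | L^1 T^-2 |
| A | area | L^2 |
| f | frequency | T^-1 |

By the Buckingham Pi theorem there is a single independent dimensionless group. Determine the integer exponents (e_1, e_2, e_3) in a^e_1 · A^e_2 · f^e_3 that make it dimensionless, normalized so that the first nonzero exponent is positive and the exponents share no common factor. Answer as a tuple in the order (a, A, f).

(2, -1, -4)

L: e_1·(1) + e_2·(2) + e_3·(0) = 0
T: e_1·(-2) + e_2·(0) + e_3·(-1) = 0
Solving this homogeneous linear system for the smallest-integer solution (first nonzero entry positive) gives (2, -1, -4).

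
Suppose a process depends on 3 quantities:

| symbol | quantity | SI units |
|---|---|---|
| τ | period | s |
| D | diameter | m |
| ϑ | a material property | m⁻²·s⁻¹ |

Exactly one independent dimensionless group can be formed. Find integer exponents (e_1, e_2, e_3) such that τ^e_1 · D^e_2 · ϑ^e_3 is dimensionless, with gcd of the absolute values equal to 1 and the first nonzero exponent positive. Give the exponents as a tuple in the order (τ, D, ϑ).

L: e_1·(0) + e_2·(1) + e_3·(-2) = 0
T: e_1·(1) + e_2·(0) + e_3·(-1) = 0
Solving this homogeneous linear system for the smallest-integer solution (first nonzero entry positive) gives (1, 2, 1).

(1, 2, 1)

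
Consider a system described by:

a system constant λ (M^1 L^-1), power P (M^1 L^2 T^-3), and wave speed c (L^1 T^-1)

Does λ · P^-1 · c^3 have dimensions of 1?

yes

Sum the exponent of each base dimension across the product:
  M: [λ]_M − [P]_M + 3·[c]_M = (1) − (1) + 3·(0) = 0
  L: [λ]_L − [P]_L + 3·[c]_L = (-1) − (2) + 3·(1) = 0
  T: [λ]_T − [P]_T + 3·[c]_T = (0) − (-3) + 3·(-1) = 0
All base exponents vanish — dimensionless.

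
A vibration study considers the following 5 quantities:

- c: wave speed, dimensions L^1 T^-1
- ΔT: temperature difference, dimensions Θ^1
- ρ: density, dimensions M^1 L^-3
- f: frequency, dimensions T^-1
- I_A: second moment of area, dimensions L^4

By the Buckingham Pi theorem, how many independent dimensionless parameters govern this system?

1

There are 5 variables and 4 base dimensions (M, L, T, Θ).
The dimension matrix has rank 4.
Independent dimensionless groups: 5 − 4 = 1.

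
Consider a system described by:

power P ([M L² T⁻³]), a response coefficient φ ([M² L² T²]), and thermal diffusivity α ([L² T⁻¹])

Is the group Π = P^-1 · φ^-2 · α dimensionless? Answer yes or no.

no

Sum the exponent of each base dimension across the product:
  M: −[P]_M − 2·[φ]_M + [α]_M = −(1) − 2·(2) + (0) = -5
  L: −[P]_L − 2·[φ]_L + [α]_L = −(2) − 2·(2) + (2) = -4
  T: −[P]_T − 2·[φ]_T + [α]_T = −(-3) − 2·(2) + (-1) = -2
Net dimensions [M⁻⁵ L⁻⁴ T⁻²] ≠ [1] — not dimensionless.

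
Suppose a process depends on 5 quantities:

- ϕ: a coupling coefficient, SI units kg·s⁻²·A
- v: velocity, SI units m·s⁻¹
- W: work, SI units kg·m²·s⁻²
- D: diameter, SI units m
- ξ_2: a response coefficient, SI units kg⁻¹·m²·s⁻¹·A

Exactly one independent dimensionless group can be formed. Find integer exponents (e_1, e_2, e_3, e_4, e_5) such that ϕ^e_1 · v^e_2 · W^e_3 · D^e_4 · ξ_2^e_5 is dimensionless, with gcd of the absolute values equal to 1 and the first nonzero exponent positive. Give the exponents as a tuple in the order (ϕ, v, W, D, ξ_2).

(1, 3, -2, 3, -1)

M: e_1·(1) + e_2·(0) + e_3·(1) + e_4·(0) + e_5·(-1) = 0
L: e_1·(0) + e_2·(1) + e_3·(2) + e_4·(1) + e_5·(2) = 0
T: e_1·(-2) + e_2·(-1) + e_3·(-2) + e_4·(0) + e_5·(-1) = 0
I: e_1·(1) + e_2·(0) + e_3·(0) + e_4·(0) + e_5·(1) = 0
Solving this homogeneous linear system for the smallest-integer solution (first nonzero entry positive) gives (1, 3, -2, 3, -1).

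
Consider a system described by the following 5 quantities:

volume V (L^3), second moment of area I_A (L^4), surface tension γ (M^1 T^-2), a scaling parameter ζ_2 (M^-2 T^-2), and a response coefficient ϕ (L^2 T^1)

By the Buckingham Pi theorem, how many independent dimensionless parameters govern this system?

There are 5 variables and 3 base dimensions (M, L, T).
The dimension matrix has rank 3.
Independent dimensionless groups: 5 − 3 = 2.

2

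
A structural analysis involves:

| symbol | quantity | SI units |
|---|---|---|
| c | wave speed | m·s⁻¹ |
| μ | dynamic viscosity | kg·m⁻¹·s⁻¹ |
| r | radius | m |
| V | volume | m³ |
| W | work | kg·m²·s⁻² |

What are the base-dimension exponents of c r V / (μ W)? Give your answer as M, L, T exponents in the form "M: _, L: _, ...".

M: -2, L: 4, T: 2

Collect each base-dimension exponent across the product:
  M: (0) − (1) + (0) + (0) − (1) = -2
  L: (1) − (-1) + (1) + (3) − (2) = 4
  T: (-1) − (-1) + (0) + (0) − (-2) = 2
So the dimensions are [M⁻² L⁴ T²].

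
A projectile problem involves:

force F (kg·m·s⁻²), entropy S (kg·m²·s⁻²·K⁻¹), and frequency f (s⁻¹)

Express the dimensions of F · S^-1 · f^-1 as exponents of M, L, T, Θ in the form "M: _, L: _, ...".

Collect each base-dimension exponent across the product:
  M: (1) − (1) − (0) = 0
  L: (1) − (2) − (0) = -1
  T: (-2) − (-2) − (-1) = 1
  Θ: (0) − (-1) − (0) = 1
So the dimensions are [L⁻¹ T Θ].

M: 0, L: -1, T: 1, Θ: 1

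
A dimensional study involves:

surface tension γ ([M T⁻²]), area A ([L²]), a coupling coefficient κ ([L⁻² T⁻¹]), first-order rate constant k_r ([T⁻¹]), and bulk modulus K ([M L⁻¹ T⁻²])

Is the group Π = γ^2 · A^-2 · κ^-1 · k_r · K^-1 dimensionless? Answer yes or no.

no

Sum the exponent of each base dimension across the product:
  M: 2·[γ]_M − 2·[A]_M − [κ]_M + [k_r]_M − [K]_M = 2·(1) − 2·(0) − (0) + (0) − (1) = 1
  L: 2·[γ]_L − 2·[A]_L − [κ]_L + [k_r]_L − [K]_L = 2·(0) − 2·(2) − (-2) + (0) − (-1) = -1
  T: 2·[γ]_T − 2·[A]_T − [κ]_T + [k_r]_T − [K]_T = 2·(-2) − 2·(0) − (-1) + (-1) − (-2) = -2
Net dimensions [M L⁻¹ T⁻²] ≠ [1] — not dimensionless.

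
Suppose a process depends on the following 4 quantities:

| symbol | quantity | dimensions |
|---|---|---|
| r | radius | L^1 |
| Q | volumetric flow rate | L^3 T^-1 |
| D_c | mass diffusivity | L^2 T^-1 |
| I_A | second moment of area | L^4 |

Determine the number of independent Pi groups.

2

There are 4 variables and 2 base dimensions (L, T).
The dimension matrix has rank 2.
Independent dimensionless groups: 4 − 2 = 2.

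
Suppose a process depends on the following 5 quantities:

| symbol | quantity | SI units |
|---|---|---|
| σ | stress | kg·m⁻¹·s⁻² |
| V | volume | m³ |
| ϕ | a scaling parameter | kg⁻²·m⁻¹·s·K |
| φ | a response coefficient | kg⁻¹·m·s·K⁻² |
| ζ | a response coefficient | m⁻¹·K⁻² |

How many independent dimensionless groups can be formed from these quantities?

There are 5 variables and 4 base dimensions (M, L, T, Θ).
The dimension matrix has rank 4.
Independent dimensionless groups: 5 − 4 = 1.

1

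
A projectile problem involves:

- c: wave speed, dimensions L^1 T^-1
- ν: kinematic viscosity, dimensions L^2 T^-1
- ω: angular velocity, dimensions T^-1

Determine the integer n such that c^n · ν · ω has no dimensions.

-2

Balance the L exponent: (1)·n from c, plus (2) + (0) = 2 from the rest, must sum to zero.
n + 2 = 0, so n = -2.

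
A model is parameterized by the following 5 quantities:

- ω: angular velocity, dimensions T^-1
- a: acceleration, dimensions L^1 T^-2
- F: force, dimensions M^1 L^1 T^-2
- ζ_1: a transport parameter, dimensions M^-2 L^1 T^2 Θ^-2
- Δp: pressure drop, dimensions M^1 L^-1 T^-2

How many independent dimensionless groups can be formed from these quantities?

1

There are 5 variables and 4 base dimensions (M, L, T, Θ).
The dimension matrix has rank 4.
Independent dimensionless groups: 5 − 4 = 1.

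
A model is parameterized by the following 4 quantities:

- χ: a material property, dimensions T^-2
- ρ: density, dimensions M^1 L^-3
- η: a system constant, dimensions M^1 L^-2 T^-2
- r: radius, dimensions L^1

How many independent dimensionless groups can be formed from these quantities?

1

There are 4 variables and 3 base dimensions (M, L, T).
The dimension matrix has rank 3.
Independent dimensionless groups: 4 − 3 = 1.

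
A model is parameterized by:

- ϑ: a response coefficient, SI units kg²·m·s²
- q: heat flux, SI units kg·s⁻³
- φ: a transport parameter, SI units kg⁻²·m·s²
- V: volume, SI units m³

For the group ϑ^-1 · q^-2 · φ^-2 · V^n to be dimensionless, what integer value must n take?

1

Balance the L exponent: (3)·n from V, plus −(1) − 2·(0) − 2·(1) = -3 from the rest, must sum to zero.
3n − 3 = 0, so n = 1.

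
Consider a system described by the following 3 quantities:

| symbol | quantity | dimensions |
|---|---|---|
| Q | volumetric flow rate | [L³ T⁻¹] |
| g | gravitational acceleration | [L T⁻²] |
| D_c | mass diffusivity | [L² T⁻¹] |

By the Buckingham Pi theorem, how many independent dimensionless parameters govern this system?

1

There are 3 variables and 2 base dimensions (L, T).
The dimension matrix has rank 2.
Independent dimensionless groups: 3 − 2 = 1.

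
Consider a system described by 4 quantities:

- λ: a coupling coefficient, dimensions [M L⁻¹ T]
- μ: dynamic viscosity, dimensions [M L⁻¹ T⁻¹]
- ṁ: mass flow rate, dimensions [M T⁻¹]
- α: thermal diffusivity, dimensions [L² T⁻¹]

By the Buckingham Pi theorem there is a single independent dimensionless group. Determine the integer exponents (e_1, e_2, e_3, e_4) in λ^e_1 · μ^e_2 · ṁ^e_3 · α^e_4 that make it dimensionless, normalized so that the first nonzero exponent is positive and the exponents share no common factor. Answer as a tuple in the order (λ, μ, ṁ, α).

M: e_1·(1) + e_2·(1) + e_3·(1) + e_4·(0) = 0
L: e_1·(-1) + e_2·(-1) + e_3·(0) + e_4·(2) = 0
T: e_1·(1) + e_2·(-1) + e_3·(-1) + e_4·(-1) = 0
Solving this homogeneous linear system for the smallest-integer solution (first nonzero entry positive) gives (1, 3, -4, 2).

(1, 3, -4, 2)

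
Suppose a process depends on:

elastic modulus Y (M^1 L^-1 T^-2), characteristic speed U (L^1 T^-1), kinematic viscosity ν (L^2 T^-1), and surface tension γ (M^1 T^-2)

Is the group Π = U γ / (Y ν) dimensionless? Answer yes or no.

Sum the exponent of each base dimension across the product:
  M: −[Y]_M + [U]_M − [ν]_M + [γ]_M = −(1) + (0) − (0) + (1) = 0
  L: −[Y]_L + [U]_L − [ν]_L + [γ]_L = −(-1) + (1) − (2) + (0) = 0
  T: −[Y]_T + [U]_T − [ν]_T + [γ]_T = −(-2) + (-1) − (-1) + (-2) = 0
All base exponents vanish — dimensionless.

yes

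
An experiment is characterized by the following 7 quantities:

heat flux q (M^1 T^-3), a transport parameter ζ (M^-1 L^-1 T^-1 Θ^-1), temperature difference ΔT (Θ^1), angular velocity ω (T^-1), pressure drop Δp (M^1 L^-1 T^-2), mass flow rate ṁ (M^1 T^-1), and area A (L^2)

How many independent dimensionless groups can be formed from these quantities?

There are 7 variables and 4 base dimensions (M, L, T, Θ).
The dimension matrix has rank 4.
Independent dimensionless groups: 7 − 4 = 3.

3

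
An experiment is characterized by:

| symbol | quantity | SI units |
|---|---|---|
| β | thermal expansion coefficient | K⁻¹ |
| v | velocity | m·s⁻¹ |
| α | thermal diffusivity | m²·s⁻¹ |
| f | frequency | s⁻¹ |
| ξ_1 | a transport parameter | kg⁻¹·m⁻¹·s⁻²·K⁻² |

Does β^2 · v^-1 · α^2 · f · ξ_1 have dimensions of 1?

Sum the exponent of each base dimension across the product:
  M: 2·[β]_M − [v]_M + 2·[α]_M + [f]_M + [ξ_1]_M = 2·(0) − (0) + 2·(0) + (0) + (-1) = -1
  L: 2·[β]_L − [v]_L + 2·[α]_L + [f]_L + [ξ_1]_L = 2·(0) − (1) + 2·(2) + (0) + (-1) = 2
  T: 2·[β]_T − [v]_T + 2·[α]_T + [f]_T + [ξ_1]_T = 2·(0) − (-1) + 2·(-1) + (-1) + (-2) = -4
  Θ: 2·[β]_Θ − [v]_Θ + 2·[α]_Θ + [f]_Θ + [ξ_1]_Θ = 2·(-1) − (0) + 2·(0) + (0) + (-2) = -4
Net dimensions [M⁻¹ L² T⁻⁴ Θ⁻⁴] ≠ [1] — not dimensionless.

no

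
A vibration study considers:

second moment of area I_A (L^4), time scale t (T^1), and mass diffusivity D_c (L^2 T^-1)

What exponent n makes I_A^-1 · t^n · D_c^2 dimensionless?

2

Balance the T exponent: (1)·n from t, plus −(0) + 2·(-1) = -2 from the rest, must sum to zero.
n − 2 = 0, so n = 2.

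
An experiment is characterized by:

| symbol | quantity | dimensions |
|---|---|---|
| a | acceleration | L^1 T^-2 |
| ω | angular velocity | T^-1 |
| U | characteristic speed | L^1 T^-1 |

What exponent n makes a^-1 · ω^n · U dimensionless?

1

Balance the T exponent: (-1)·n from ω, plus −(-2) + (-1) = 1 from the rest, must sum to zero.
−n + 1 = 0, so n = 1.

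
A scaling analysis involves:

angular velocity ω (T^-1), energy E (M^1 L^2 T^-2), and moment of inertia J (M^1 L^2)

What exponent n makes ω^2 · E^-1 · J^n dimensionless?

Balance the M exponent: (1)·n from J, plus 2·(0) − (1) = -1 from the rest, must sum to zero.
n − 1 = 0, so n = 1.

1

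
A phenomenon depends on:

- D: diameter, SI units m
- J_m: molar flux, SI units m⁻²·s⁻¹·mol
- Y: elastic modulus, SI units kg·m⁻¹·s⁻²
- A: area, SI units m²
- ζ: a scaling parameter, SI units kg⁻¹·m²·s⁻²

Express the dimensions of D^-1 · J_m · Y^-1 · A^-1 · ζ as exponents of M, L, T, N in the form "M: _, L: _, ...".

Collect each base-dimension exponent across the product:
  M: −(0) + (0) − (1) − (0) + (-1) = -2
  L: −(1) + (-2) − (-1) − (2) + (2) = -2
  T: −(0) + (-1) − (-2) − (0) + (-2) = -1
  N: −(0) + (1) − (0) − (0) + (0) = 1
So the dimensions are [M⁻² L⁻² T⁻¹ N].

M: -2, L: -2, T: -1, N: 1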